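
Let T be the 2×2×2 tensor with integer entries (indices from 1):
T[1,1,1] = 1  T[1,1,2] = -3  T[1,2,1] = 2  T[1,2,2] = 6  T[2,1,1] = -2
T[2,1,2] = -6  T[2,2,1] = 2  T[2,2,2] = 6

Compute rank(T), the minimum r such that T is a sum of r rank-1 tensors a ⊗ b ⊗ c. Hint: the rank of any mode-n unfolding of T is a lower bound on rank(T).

Lower bound: the mode-3 unfolding of T (rows indexed by k, columns by (i,j) = (1,1), (1,2), (2,1), (2,2)) is [[1, 2, -2, 2], [-3, 6, -6, 6]].
There the 2×2 minor on rows k ∈ {1, 2}, columns (i,j) ∈ {(1,1), (1,2)} is det [[1, 2], [-3, 6]] = 12 ≠ 0, so this unfolding has rank ≥ 2; CP rank is at least every unfolding rank, so rank(T) ≥ 2. (Unfolding ranks only ever bound the CP rank from below — rank(T) can be strictly larger than all of them — so the matching upper bound has to come from an explicit 2-term decomposition.)
Upper bound — finding two terms. Write S_k = T[:,:,k] for the frontal slices: S₁ = [[1, 2], [-2, 2]], S₂ = [[-3, 6], [-6, 6]].
If T = a₁ ⊗ b₁ ⊗ c₁ + a₂ ⊗ b₂ ⊗ c₂ then each S_k = c₁[k]·a₁b₁ᵀ + c₂[k]·a₂b₂ᵀ. S₁ and S₂ are linearly independent, so a₁b₁ᵀ and a₂b₂ᵀ must span the same plane of matrices: they are the rank-1 matrices of the form x·S₁ + y·S₂.
det(x·S₁ + y·S₂) is 6·x² + 24·xy + 18·y² = 6·(x + 3·y)(x + y), vanishing at (x:y) = (3:-1) and (1:-1).
M₁ = 3·S₁ − S₂ = [[6, 0], [0, 0]] = 6·(1, 0)(1, 0)ᵀ and M₂ = S₁ − S₂ = [[4, -4], [4, -4]] = 4·(1, 1)(1, -1)ᵀ, so take a₁ = (1, 0), b₁ = (1, 0), a₂ = (1, 1), b₂ = (1, -1).
Each slice is an integer combination of E₁ = a₁b₁ᵀ and E₂ = a₂b₂ᵀ: S₁ = 3·E₁ − 2·E₂, S₂ = 3·E₁ − 6·E₂; reading off coefficients, c₁ = (3, 3) and c₂ = (-2, -6).
Hence T = (1, 0) ⊗ (1, 0) ⊗ (3, 3) + (1, 1) ⊗ (1, -1) ⊗ (-2, -6), so rank(T) ≤ 2.
These bounds meet, so rank(T) = 2.
Check entry T[1,2,2] = 6: (1)·(0)·(3) + (1)·(-1)·(-6) = 6.

2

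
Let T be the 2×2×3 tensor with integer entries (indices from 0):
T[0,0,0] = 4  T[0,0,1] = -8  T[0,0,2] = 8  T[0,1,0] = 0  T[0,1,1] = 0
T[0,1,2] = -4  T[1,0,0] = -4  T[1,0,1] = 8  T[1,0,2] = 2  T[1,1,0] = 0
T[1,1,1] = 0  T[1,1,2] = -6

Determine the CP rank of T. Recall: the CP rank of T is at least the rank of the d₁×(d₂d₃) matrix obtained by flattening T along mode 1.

2

Lower bound: the mode-1 unfolding of T (rows indexed by i, columns by (j,k) = (0,0), (0,1), (0,2), (1,0), (1,1), (1,2)) is [[4, -8, 8, 0, 0, -4], [-4, 8, 2, 0, 0, -6]].
There the 2×2 minor on rows i ∈ {0, 1}, columns (j,k) ∈ {(0,0), (0,2)} is det [[4, 8], [-4, 2]] = 40 ≠ 0, so this unfolding has rank ≥ 2; CP rank is at least every unfolding rank, so rank(T) ≥ 2. (Flattening ranks never certify an upper bound on CP rank; for that we must actually write T with 2 rank-1 terms.)
Upper bound — finding two terms. Write S_k = T[:,:,k] for the frontal slices: S₀ = [[4, 0], [-4, 0]], S₁ = [[-8, 0], [8, 0]], S₂ = [[8, -4], [2, -6]].
If T = a₁ ⊗ b₁ ⊗ c₁ + a₂ ⊗ b₂ ⊗ c₂ then each S_k = c₁[k]·a₁b₁ᵀ + c₂[k]·a₂b₂ᵀ. S₀ and S₂ are linearly independent, so a₁b₁ᵀ and a₂b₂ᵀ must span the same plane of matrices: they are the rank-1 matrices of the form x·S₀ + y·S₂.
det(x·S₀ + y·S₂) is −40·xy − 40·y² = (-40)·(y)(x + y), vanishing at (x:y) = (1:0) and (1:-1).
M₁ = S₀ = [[4, 0], [-4, 0]] = 4·(1, -1)(1, 0)ᵀ and M₂ = S₀ − S₂ = [[-4, 4], [-6, 6]] = (-2)·(2, 3)(1, -1)ᵀ, so take a₁ = (1, -1), b₁ = (1, 0), a₂ = (2, 3), b₂ = (1, -1).
Each slice is an integer combination of E₁ = a₁b₁ᵀ and E₂ = a₂b₂ᵀ: S₀ = 4·E₁, S₁ = −8·E₁, S₂ = 4·E₁ + 2·E₂; reading off coefficients, c₁ = (4, -8, 4) and c₂ = (0, 0, 2).
Hence T = (1, -1) ⊗ (1, 0) ⊗ (4, -8, 4) + (2, 3) ⊗ (1, -1) ⊗ (0, 0, 2), so rank(T) ≤ 2.
These bounds meet, so rank(T) = 2.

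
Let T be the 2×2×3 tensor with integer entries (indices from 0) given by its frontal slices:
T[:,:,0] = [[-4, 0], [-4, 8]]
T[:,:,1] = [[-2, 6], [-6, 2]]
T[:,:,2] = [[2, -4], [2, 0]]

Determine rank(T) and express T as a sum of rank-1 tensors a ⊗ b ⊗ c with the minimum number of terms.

rank(T) = 3

Lower bound: the mode-3 unfolding of T (rows indexed by k, columns by (i,j) = (0,0), (0,1), (1,0), (1,1)) is [[-4, 0, -4, 8], [-2, 6, -6, 2], [2, -4, 2, 0]].
There the 3×3 minor on rows k ∈ {0, 1, 2}, columns (i,j) ∈ {(0,0), (0,1), (1,0)} is det [[-4, 0, -4], [-2, 6, -6], [2, -4, 2]] = 64 ≠ 0, so this unfolding has rank ≥ 3; CP rank is at least every unfolding rank, so rank(T) ≥ 3. (Unfolding ranks only ever bound the CP rank from below — rank(T) can be strictly larger than all of them — so the matching upper bound has to come from an explicit 3-term decomposition.)
Upper bound: T is a sum of 3 rank-1 terms, T = [1, -1] ⊗ [0, 1] ⊗ [-4, 4, -2] + [1, -1] ⊗ [1, -1] ⊗ [0, 2, 0] + [1, 1] ⊗ [1, -1] ⊗ [-4, -4, 2] (one valid choice — decompositions are not unique — normalised so each a, b is primitive with positive first nonzero entry; check it by expanding all entries), so rank(T) ≤ 3.
These bounds meet, so rank(T) = 3.
Check entry T[0,1,0] = 0: (1)·(1)·(-4) + (1)·(-1)·(0) + (1)·(-1)·(-4) = 0.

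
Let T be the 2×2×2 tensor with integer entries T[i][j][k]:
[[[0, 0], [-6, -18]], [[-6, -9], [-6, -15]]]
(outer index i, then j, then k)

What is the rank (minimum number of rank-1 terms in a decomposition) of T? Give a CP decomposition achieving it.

Lower bound: the mode-3 unfolding of T (rows indexed by k, columns by (i,j) = (0,0), (0,1), (1,0), (1,1)) is [[0, -6, -6, -6], [0, -18, -9, -15]].
There the 2×2 minor on rows k ∈ {0, 1}, columns (i,j) ∈ {(0,1), (1,0)} is det [[-6, -6], [-18, -9]] = -54 ≠ 0, so this unfolding has rank ≥ 2; CP rank is at least every unfolding rank, so rank(T) ≥ 2. (Unfolding ranks only ever bound the CP rank from below — rank(T) can be strictly larger than all of them — so the matching upper bound has to come from an explicit 2-term decomposition.)
Upper bound — finding two terms. Write S_k = T[:,:,k] for the frontal slices: S₀ = [[0, -6], [-6, -6]], S₁ = [[0, -18], [-9, -15]].
If T = a₁ ⊗ b₁ ⊗ c₁ + a₂ ⊗ b₂ ⊗ c₂ then each S_k = c₁[k]·a₁b₁ᵀ + c₂[k]·a₂b₂ᵀ. S₀ and S₁ are linearly independent, so a₁b₁ᵀ and a₂b₂ᵀ must span the same plane of matrices: they are the rank-1 matrices of the form x·S₀ + y·S₁.
det(x·S₀ + y·S₁) is −36·x² − 162·xy − 162·y² = (-18)·(x + 3·y)(2·x + 3·y), vanishing at (x:y) = (3:-1) and (3:-2).
M₁ = 3·S₀ − S₁ = [[0, 0], [-9, -3]] = (-3)·(0, 1)(3, 1)ᵀ and M₂ = 3·S₀ − 2·S₁ = [[0, 18], [0, 12]] = 6·(3, 2)(0, 1)ᵀ, so take a₁ = (0, 1), b₁ = (3, 1), a₂ = (3, 2), b₂ = (0, 1).
Each slice is an integer combination of E₁ = a₁b₁ᵀ and E₂ = a₂b₂ᵀ: S₀ = −2·E₁ − 2·E₂, S₁ = −3·E₁ − 6·E₂; reading off coefficients, c₁ = (-2, -3) and c₂ = (-2, -6).
Hence T = (0, 1) ⊗ (3, 1) ⊗ (-2, -3) + (3, 2) ⊗ (0, 1) ⊗ (-2, -6), so rank(T) ≤ 2.
These bounds meet, so rank(T) = 2.

rank(T) = 2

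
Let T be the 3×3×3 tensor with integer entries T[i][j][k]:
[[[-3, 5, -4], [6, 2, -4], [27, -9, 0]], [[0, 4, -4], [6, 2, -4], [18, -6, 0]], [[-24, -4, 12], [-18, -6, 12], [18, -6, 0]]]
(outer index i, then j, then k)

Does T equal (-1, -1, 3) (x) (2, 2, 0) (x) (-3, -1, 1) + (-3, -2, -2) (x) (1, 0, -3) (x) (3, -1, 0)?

No

Reconstruct entry (0,0,2) from the claimed factors: Σₗ aₗ[0]bₗ[0]cₗ[2] = (-1)·(2)·(1) + (-3)·(1)·(0) = -2, but T[0,0,2] = -4. The claim is false.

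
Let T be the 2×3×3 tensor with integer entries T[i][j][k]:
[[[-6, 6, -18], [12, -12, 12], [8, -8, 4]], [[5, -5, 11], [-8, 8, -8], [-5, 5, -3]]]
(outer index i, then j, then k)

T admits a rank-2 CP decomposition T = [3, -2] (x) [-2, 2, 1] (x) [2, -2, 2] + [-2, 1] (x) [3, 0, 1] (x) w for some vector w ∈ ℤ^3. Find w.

w = [-1, 1, 1]

Subtract the known terms from T to get the rank-1 residual R = [-2, 1] (x) [3, 0, 1] (x) w, so R[i,j,k] = a[i]·b[j]·w[k]. Pick indices with nonzero a[0]·b[0] = (-2)·(3) = -6. Only the fibre through (0,0,·) is needed: R[0,0,:] = T[0,0,:] − Σₗ aₗ[0]bₗ[0]cₗ = [-6, 6, -18] − (3)·(-2)·[2, -2, 2] = [6, -6, -6]. Then w[k] = R[0,0,k] / -6 for each k, giving w = [6, -6, -6] / -6 = [-1, 1, 1].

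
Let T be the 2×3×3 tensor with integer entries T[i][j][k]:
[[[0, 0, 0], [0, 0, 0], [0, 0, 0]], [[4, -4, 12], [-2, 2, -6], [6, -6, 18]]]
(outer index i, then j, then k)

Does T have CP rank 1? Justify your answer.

Yes

If T = a ⊗ b ⊗ c then every fibre of T is a multiple of the corresponding factor, so read the factors off the fibres through the nonzero entry T[1,0,0] = 4.
The mode-1 fibre T[:,0,0] = [0, 4] gives a = (0, 1) (primitive direction); the mode-2 fibre T[1,:,0] = [4, -2, 6] gives b = (2, -1, 3); then c[k] = T[1,0,k] / (a[1]·b[0]) = [4, -4, 12] / 2 = (2, -2, 6).
Expanding (0, 1) ⊗ (2, -1, 3) ⊗ (2, -2, 6) reproduces all 18 entries of T, so T = (0, 1) ⊗ (2, -1, 3) ⊗ (2, -2, 6) and rank(T) ≤ 1.
Equivalently every frontal slice T[:,:,k] is c[k] times the rank-1 matrix (0, 1) ⊗ (2, -1, 3). So T has rank 1 (it is nonzero).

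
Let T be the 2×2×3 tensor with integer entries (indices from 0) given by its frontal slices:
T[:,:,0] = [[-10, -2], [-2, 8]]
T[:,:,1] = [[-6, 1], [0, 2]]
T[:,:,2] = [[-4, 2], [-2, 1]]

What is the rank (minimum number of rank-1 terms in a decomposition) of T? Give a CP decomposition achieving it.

Lower bound: the mode-3 unfolding of T (rows indexed by k, columns by (i,j) = (0,0), (0,1), (1,0), (1,1)) is [[-10, -2, -2, 8], [-6, 1, 0, 2], [-4, 2, -2, 1]].
There the 3×3 minor on rows k ∈ {0, 1, 2}, columns (i,j) ∈ {(0,0), (0,1), (1,0)} is det [[-10, -2, -2], [-6, 1, 0], [-4, 2, -2]] = 60 ≠ 0, so this unfolding has rank ≥ 3; CP rank is at least every unfolding rank, so rank(T) ≥ 3. (Flattening ranks never certify an upper bound on CP rank; for that we must actually write T with 3 rank-1 terms.)
Upper bound: T is a sum of 3 rank-1 terms, T = [1, -1] ⊗ [1, -2] ⊗ [2, 0, 0] + [1, -1] ⊗ [2, 1] ⊗ [-2, -1, 0] + [2, 1] ⊗ [2, -1] ⊗ [-2, -1, -1] (written with every a and b primitive with positive leading entry and the scale carried by c; CP decompositions are not unique, and this one is verified by expanding entrywise), so rank(T) ≤ 3.
These bounds meet, so rank(T) = 3.

rank(T) = 3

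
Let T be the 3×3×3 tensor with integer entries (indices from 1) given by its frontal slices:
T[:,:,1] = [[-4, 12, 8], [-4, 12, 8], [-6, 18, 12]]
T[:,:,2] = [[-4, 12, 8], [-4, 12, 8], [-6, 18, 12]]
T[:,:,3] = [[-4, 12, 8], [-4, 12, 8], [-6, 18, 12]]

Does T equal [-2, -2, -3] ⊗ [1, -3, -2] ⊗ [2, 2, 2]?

Yes

Reconstruct entrywise from the claimed factors. For example, T[2,2,1] = 12 and Σₗ aₗ[2]bₗ[2]cₗ[1] = (-2)·(-3)·(2) = 12; checking all 27 entries, every one matches. The claim holds.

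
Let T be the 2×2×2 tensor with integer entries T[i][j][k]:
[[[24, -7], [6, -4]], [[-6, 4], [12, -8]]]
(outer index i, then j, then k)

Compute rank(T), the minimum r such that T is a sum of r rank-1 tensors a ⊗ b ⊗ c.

Lower bound: the mode-2 unfolding of T (rows indexed by j, columns by (i,k) = (0,0), (0,1), (1,0), (1,1)) is [[24, -7, -6, 4], [6, -4, 12, -8]].
There the 2×2 minor on rows j ∈ {0, 1}, columns (i,k) ∈ {(0,0), (0,1)} is det [[24, -7], [6, -4]] = -54 ≠ 0, so this unfolding has rank ≥ 2; CP rank is at least every unfolding rank, so rank(T) ≥ 2. (Flattening ranks never certify an upper bound on CP rank; for that we must actually write T with 2 rank-1 terms.)
Upper bound — finding two terms. Write S_k = T[:,:,k] for the frontal slices: S₀ = [[24, 6], [-6, 12]], S₁ = [[-7, -4], [4, -8]].
If T = a₁ ⊗ b₁ ⊗ c₁ + a₂ ⊗ b₂ ⊗ c₂ then each S_k = c₁[k]·a₁b₁ᵀ + c₂[k]·a₂b₂ᵀ. S₀ and S₁ are linearly independent, so a₁b₁ᵀ and a₂b₂ᵀ must span the same plane of matrices: they are the rank-1 matrices of the form x·S₀ + y·S₁.
det(x·S₀ + y·S₁) is 324·x² − 324·xy + 72·y² = 36·(3·x − 2·y)(3·x − y), vanishing at (x:y) = (2:3) and (1:3).
M₁ = 2·S₀ + 3·S₁ = [[27, 0], [0, 0]] = 27·(1, 0)(1, 0)ᵀ and M₂ = S₀ + 3·S₁ = [[3, -6], [6, -12]] = 3·(1, 2)(1, -2)ᵀ, so take a₁ = (1, 0), b₁ = (1, 0), a₂ = (1, 2), b₂ = (1, -2).
Each slice is an integer combination of E₁ = a₁b₁ᵀ and E₂ = a₂b₂ᵀ: S₀ = 27·E₁ − 3·E₂, S₁ = −9·E₁ + 2·E₂; reading off coefficients, c₁ = (27, -9) and c₂ = (-3, 2).
Hence T = (1, 0) ⊗ (1, 0) ⊗ (27, -9) + (1, 2) ⊗ (1, -2) ⊗ (-3, 2), so rank(T) ≤ 2.
These bounds meet, so rank(T) = 2.
Check entry T[0,1,1] = -4: (1)·(0)·(-9) + (1)·(-2)·(2) = -4.

2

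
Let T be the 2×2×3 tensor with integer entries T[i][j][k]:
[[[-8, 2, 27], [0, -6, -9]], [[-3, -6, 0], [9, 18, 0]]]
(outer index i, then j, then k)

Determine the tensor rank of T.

Lower bound: the mode-1 unfolding of T (rows indexed by i, columns by (j,k) = (0,0), (0,1), (0,2), (1,0), (1,1), (1,2)) is [[-8, 2, 27, 0, -6, -9], [-3, -6, 0, 9, 18, 0]].
There the 2×2 minor on rows i ∈ {0, 1}, columns (j,k) ∈ {(0,0), (0,1)} is det [[-8, 2], [-3, -6]] = 54 ≠ 0, so this unfolding has rank ≥ 2; CP rank is at least every unfolding rank, so rank(T) ≥ 2. (Unfolding ranks only ever bound the CP rank from below — rank(T) can be strictly larger than all of them — so the matching upper bound has to come from an explicit 2-term decomposition.)
Upper bound — finding two terms. Write S_k = T[:,:,k] for the frontal slices: S₀ = [[-8, 0], [-3, 9]], S₁ = [[2, -6], [-6, 18]], S₂ = [[27, -9], [0, 0]].
If T = a₁ ⊗ b₁ ⊗ c₁ + a₂ ⊗ b₂ ⊗ c₂ then each S_k = c₁[k]·a₁b₁ᵀ + c₂[k]·a₂b₂ᵀ. S₀ and S₁ are linearly independent, so a₁b₁ᵀ and a₂b₂ᵀ must span the same plane of matrices: they are the rank-1 matrices of the form x·S₀ + y·S₁.
det(x·S₀ + y·S₁) is −72·x² − 144·xy = (-72)·(x + 2·y)(x), vanishing at (x:y) = (2:-1) and (0:1).
M₁ = 2·S₀ − S₁ = [[-18, 6], [0, 0]] = (-6)·[1, 0][3, -1]ᵀ and M₂ = S₁ = [[2, -6], [-6, 18]] = 2·[1, -3][1, -3]ᵀ, so take a₁ = [1, 0], b₁ = [3, -1], a₂ = [1, -3], b₂ = [1, -3].
Each slice is an integer combination of E₁ = a₁b₁ᵀ and E₂ = a₂b₂ᵀ: S₀ = −3·E₁ + E₂, S₁ = 2·E₂, S₂ = 9·E₁; reading off coefficients, c₁ = [-3, 0, 9] and c₂ = [1, 2, 0].
Hence T = [1, 0] ⊗ [3, -1] ⊗ [-3, 0, 9] + [1, -3] ⊗ [1, -3] ⊗ [1, 2, 0], so rank(T) ≤ 2.
These bounds meet, so rank(T) = 2.

2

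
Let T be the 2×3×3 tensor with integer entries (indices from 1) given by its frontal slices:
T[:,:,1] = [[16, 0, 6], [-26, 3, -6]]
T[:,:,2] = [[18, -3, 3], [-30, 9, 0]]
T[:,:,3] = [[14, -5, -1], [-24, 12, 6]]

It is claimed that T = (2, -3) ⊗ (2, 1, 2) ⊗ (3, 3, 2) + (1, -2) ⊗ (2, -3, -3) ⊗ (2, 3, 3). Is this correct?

Reconstruct entrywise from the claimed factors. For example, T[2,1,3] = -24 and Σₗ aₗ[2]bₗ[1]cₗ[3] = (-3)·(2)·(2) + (-2)·(2)·(3) = -24; checking all 18 entries, every one matches. The claim holds.

Yes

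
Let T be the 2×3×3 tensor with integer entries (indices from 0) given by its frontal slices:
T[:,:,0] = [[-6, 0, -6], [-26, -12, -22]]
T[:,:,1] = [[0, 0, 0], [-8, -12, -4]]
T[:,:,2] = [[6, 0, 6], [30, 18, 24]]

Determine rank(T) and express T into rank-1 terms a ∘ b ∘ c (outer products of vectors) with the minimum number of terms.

rank(T) = 2

Lower bound: the mode-3 unfolding of T (rows indexed by k, columns by (i,j) = (0,0), (0,1), (0,2), (1,0), (1,1), (1,2)) is [[-6, 0, -6, -26, -12, -22], [0, 0, 0, -8, -12, -4], [6, 0, 6, 30, 18, 24]].
There the 2×2 minor on rows k ∈ {0, 1}, columns (i,j) ∈ {(0,0), (1,0)} is det [[-6, -26], [0, -8]] = 48 ≠ 0, so this unfolding has rank ≥ 2; CP rank is at least every unfolding rank, so rank(T) ≥ 2. (This is only a lower bound: in general the CP rank may exceed every unfolding rank, so we still need to exhibit 2 rank-1 terms summing to T.)
Upper bound — finding two terms. Write S_k = T[:,:,k] for the frontal slices: S₀ = [[-6, 0, -6], [-26, -12, -22]], S₁ = [[0, 0, 0], [-8, -12, -4]], S₂ = [[6, 0, 6], [30, 18, 24]].
If T = a₁ ∘ b₁ ∘ c₁ + a₂ ∘ b₂ ∘ c₂ then each S_k = c₁[k]·a₁b₁ᵀ + c₂[k]·a₂b₂ᵀ. S₀ and S₁ are linearly independent, so a₁b₁ᵀ and a₂b₂ᵀ must span the same plane of matrices: they are the rank-1 matrices of the form x·S₀ + y·S₁.
The 2×2 minor of x·S₀ + y·S₁ on rows {0,1}, columns {0,1} is 72·x² + 72·xy = 72·(x + y)(x), vanishing at (x:y) = (1:-1) and (0:1).
M₁ = S₀ − S₁ = [[-6, 0, -6], [-18, 0, -18]] = (-6)·[1, 3][1, 0, 1]ᵀ and M₂ = S₁ = [[0, 0, 0], [-8, -12, -4]] = (-4)·[0, 1][2, 3, 1]ᵀ, so take a₁ = [1, 3], b₁ = [1, 0, 1], a₂ = [0, 1], b₂ = [2, 3, 1].
Each slice is an integer combination of E₁ = a₁b₁ᵀ and E₂ = a₂b₂ᵀ: S₀ = −6·E₁ − 4·E₂, S₁ = −4·E₂, S₂ = 6·E₁ + 6·E₂; reading off coefficients, c₁ = [-6, 0, 6] and c₂ = [-4, -4, 6].
Hence T = [1, 3] ∘ [1, 0, 1] ∘ [-6, 0, 6] + [0, 1] ∘ [2, 3, 1] ∘ [-4, -4, 6], so rank(T) ≤ 2.
These bounds meet, so rank(T) = 2.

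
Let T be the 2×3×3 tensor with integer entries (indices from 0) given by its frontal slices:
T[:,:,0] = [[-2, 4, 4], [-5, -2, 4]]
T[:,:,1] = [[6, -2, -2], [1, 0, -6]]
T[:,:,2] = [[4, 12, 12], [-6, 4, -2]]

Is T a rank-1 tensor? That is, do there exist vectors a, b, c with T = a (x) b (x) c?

No

The mode-3 unfolding of T (rows indexed by k, columns by (i,j) = (0,0), (0,1), (0,2), (1,0), (1,1), (1,2)) is [[-2, 4, 4, -5, -2, 4], [6, -2, -2, 1, 0, -6], [4, 12, 12, -6, 4, -2]].
There the 3×3 minor on rows k ∈ {0, 1, 2}, columns (i,j) ∈ {(0,0), (0,1), (1,0)} is det [[-2, 4, -5], [6, -2, 1], [4, 12, -6]] = -240 ≠ 0, so this unfolding has rank ≥ 3; CP rank is at least every unfolding rank, so rank(T) ≥ 3.
In particular rank(T) ≥ 3 > 1, so T is not rank-1.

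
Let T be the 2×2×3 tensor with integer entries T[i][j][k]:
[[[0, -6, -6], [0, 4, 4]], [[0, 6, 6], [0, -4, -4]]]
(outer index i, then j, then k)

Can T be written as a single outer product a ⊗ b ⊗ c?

Yes

If T = a ⊗ b ⊗ c then every fibre of T is a multiple of the corresponding factor, so read the factors off the fibres through the nonzero entry T[0,0,1] = -6.
The mode-1 fibre T[:,0,1] = [-6, 6] gives a = [1, -1] (primitive direction); the mode-2 fibre T[0,:,1] = [-6, 4] gives b = [3, -2]; then c[k] = T[0,0,k] / (a[0]·b[0]) = [0, -6, -6] / 3 = [0, -2, -2].
Expanding [1, -1] ⊗ [3, -2] ⊗ [0, -2, -2] reproduces all 12 entries of T, so T = [1, -1] ⊗ [3, -2] ⊗ [0, -2, -2] and rank(T) ≤ 1.
Equivalently every frontal slice T[:,:,k] is c[k] times the rank-1 matrix [1, -1] ⊗ [3, -2]. So T has rank 1 (it is nonzero).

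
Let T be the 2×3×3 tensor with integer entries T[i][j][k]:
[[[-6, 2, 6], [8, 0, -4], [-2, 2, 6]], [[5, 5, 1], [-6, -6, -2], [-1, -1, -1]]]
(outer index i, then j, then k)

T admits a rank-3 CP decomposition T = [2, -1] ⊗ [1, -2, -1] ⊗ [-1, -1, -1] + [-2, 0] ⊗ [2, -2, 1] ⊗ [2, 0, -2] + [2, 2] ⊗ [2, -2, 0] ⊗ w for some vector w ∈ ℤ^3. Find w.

w = [1, 1, 0]

Subtract the known terms from T to get the rank-1 residual R = [2, 2] ⊗ [2, -2, 0] ⊗ w, so R[i,j,k] = a[i]·b[j]·w[k]. Pick indices with nonzero a[0]·b[0] = (2)·(2) = 4. Only the fibre through (0,0,·) is needed: R[0,0,:] = T[0,0,:] − Σₗ aₗ[0]bₗ[0]cₗ = [-6, 2, 6] − (2)·(1)·[-1, -1, -1] − (-2)·(2)·[2, 0, -2] = [4, 4, 0]. Then w[k] = R[0,0,k] / 4 for each k, giving w = [4, 4, 0] / 4 = [1, 1, 0].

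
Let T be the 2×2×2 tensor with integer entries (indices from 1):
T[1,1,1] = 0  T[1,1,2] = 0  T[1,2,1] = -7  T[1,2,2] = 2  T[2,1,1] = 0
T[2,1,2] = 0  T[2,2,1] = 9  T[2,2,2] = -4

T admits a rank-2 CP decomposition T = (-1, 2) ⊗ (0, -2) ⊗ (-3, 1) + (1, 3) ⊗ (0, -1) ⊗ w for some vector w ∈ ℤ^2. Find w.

Subtract the known terms from T to get the rank-1 residual R = (1, 3) ⊗ (0, -1) ⊗ w, so R[i,j,k] = a[i]·b[j]·w[k]. Pick indices with nonzero a[1]·b[2] = (1)·(-1) = -1. Only the fibre through (1,2,·) is needed: R[1,2,:] = T[1,2,:] − Σₗ aₗ[1]bₗ[2]cₗ = [-7, 2] − (-1)·(-2)·(-3, 1) = [-1, 0]. Then w[k] = R[1,2,k] / -1 for each k, giving w = [-1, 0] / -1 = (1, 0).

w = (1, 0)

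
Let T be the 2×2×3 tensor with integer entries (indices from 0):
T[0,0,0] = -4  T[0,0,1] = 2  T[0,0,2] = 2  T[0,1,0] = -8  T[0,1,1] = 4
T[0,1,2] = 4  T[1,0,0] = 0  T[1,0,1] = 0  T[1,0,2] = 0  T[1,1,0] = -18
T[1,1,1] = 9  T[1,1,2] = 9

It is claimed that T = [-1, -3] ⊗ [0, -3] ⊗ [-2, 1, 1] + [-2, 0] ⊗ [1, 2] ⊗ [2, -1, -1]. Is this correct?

Reconstruct entry (0,1,0) from the claimed factors: Σₗ aₗ[0]bₗ[1]cₗ[0] = (-1)·(-3)·(-2) + (-2)·(2)·(2) = -14, but T[0,1,0] = -8. The claim is false.

No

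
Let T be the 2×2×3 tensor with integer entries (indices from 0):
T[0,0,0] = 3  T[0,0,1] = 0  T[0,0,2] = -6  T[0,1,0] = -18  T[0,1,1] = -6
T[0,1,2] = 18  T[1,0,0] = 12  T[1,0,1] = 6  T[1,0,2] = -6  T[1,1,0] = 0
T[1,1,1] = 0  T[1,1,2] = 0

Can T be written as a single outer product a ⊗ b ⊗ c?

No

The mode-3 unfolding of T (rows indexed by k, columns by (i,j) = (0,0), (0,1), (1,0), (1,1)) is [[3, -18, 12, 0], [0, -6, 6, 0], [-6, 18, -6, 0]].
There the 2×2 minor on rows k ∈ {0, 1}, columns (i,j) ∈ {(0,0), (0,1)} is det [[3, -18], [0, -6]] = -18 ≠ 0, so this unfolding has rank ≥ 2; CP rank is at least every unfolding rank, so rank(T) ≥ 2.
In particular rank(T) ≥ 2 > 1, so T is not rank-1.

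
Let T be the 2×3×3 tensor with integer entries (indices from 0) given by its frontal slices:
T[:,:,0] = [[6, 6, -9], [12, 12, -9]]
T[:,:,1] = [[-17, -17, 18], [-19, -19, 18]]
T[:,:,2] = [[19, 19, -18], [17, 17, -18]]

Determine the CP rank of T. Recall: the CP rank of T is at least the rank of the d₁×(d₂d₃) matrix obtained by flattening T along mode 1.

Lower bound: the mode-3 unfolding of T (rows indexed by k, columns by (i,j) = (0,0), (0,1), (0,2), (1,0), (1,1), (1,2)) is [[6, 6, -9, 12, 12, -9], [-17, -17, 18, -19, -19, 18], [19, 19, -18, 17, 17, -18]].
There the 2×2 minor on rows k ∈ {0, 1}, columns (i,j) ∈ {(0,0), (0,2)} is det [[6, -9], [-17, 18]] = -45 ≠ 0, so this unfolding has rank ≥ 2; CP rank is at least every unfolding rank, so rank(T) ≥ 2. (Unfolding ranks only ever bound the CP rank from below — rank(T) can be strictly larger than all of them — so the matching upper bound has to come from an explicit 2-term decomposition.)
Upper bound — finding two terms. Write S_k = T[:,:,k] for the frontal slices: S₀ = [[6, 6, -9], [12, 12, -9]], S₁ = [[-17, -17, 18], [-19, -19, 18]], S₂ = [[19, 19, -18], [17, 17, -18]].
If T = a₁ ∘ b₁ ∘ c₁ + a₂ ∘ b₂ ∘ c₂ then each S_k = c₁[k]·a₁b₁ᵀ + c₂[k]·a₂b₂ᵀ. S₀ and S₁ are linearly independent, so a₁b₁ᵀ and a₂b₂ᵀ must span the same plane of matrices: they are the rank-1 matrices of the form x·S₀ + y·S₁.
The 2×2 minor of x·S₀ + y·S₁ on rows {0,1}, columns {0,2} is 54·x² − 126·xy + 36·y² = 18·(x − 2·y)(3·x − y), vanishing at (x:y) = (2:1) and (1:3).
M₁ = 2·S₀ + S₁ = [[-5, -5, 0], [5, 5, 0]] = (-5)·[1, -1][1, 1, 0]ᵀ and M₂ = S₀ + 3·S₁ = [[-45, -45, 45], [-45, -45, 45]] = (-45)·[1, 1][1, 1, -1]ᵀ, so take a₁ = [1, -1], b₁ = [1, 1, 0], a₂ = [1, 1], b₂ = [1, 1, -1].
Each slice is an integer combination of E₁ = a₁b₁ᵀ and E₂ = a₂b₂ᵀ: S₀ = −3·E₁ + 9·E₂, S₁ = E₁ − 18·E₂, S₂ = E₁ + 18·E₂; reading off coefficients, c₁ = [-3, 1, 1] and c₂ = [9, -18, 18].
Hence T = [1, -1] ∘ [1, 1, 0] ∘ [-3, 1, 1] + [1, 1] ∘ [1, 1, -1] ∘ [9, -18, 18], so rank(T) ≤ 2.
These bounds meet, so rank(T) = 2.

2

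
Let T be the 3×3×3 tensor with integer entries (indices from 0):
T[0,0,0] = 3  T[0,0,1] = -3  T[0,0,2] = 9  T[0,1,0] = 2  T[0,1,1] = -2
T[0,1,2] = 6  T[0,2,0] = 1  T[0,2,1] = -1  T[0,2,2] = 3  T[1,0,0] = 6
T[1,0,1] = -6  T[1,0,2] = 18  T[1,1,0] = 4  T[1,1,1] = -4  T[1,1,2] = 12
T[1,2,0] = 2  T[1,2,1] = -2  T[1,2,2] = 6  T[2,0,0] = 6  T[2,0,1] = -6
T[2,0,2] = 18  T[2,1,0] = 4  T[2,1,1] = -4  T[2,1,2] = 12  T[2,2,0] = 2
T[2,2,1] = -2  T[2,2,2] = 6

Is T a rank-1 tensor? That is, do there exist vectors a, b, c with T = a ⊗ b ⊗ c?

If T = a ⊗ b ⊗ c then every fibre of T is a multiple of the corresponding factor, so read the factors off the fibres through the nonzero entry T[0,0,0] = 3.
The mode-1 fibre T[:,0,0] = [3, 6, 6] gives a = [1, 2, 2] (primitive direction); the mode-2 fibre T[0,:,0] = [3, 2, 1] gives b = [3, 2, 1]; then c[k] = T[0,0,k] / (a[0]·b[0]) = [3, -3, 9] / 3 = [1, -1, 3].
Expanding [1, 2, 2] ⊗ [3, 2, 1] ⊗ [1, -1, 3] reproduces all 27 entries of T, so T = [1, 2, 2] ⊗ [3, 2, 1] ⊗ [1, -1, 3] and rank(T) ≤ 1.
Equivalently every frontal slice T[:,:,k] is c[k] times the rank-1 matrix [1, 2, 2] ⊗ [3, 2, 1]. So T has rank 1 (it is nonzero).

Yes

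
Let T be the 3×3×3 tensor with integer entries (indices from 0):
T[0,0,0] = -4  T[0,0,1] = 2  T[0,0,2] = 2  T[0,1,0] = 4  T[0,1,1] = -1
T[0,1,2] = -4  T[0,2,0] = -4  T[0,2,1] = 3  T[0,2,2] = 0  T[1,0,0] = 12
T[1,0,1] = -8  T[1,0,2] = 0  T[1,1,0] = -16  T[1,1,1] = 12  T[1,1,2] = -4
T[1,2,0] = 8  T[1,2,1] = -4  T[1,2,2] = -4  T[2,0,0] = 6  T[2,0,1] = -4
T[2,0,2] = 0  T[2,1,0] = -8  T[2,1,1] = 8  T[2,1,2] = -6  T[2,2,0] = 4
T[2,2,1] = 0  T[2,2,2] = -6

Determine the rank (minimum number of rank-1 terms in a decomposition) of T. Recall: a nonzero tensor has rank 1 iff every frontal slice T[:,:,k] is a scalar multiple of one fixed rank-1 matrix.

3

Lower bound: in the mode-3 unfolding of T (rows indexed by k, columns by (i,j)) the 3×3 minor on rows k ∈ {0, 1, 2}, columns (i,j) ∈ {(0,0), (0,1), (1,0)} is det [[-4, 4, 12], [2, -1, -8], [2, -4, 0]] = -8 ≠ 0, so that unfolding has rank ≥ 3 and hence rank(T) ≥ 3 (CP rank is at least every unfolding rank, though it can be larger).
Upper bound: T is a sum of 3 rank-1 terms, T = [0, 2, 1] (x) [1, -2, 0] (x) [2, -2, 2] + [1, -2, -1] (x) [1, -1, 1] (x) [-4, 2, 2] + [1, 0, 2] (x) [0, 1, 1] (x) [0, 1, -2] (written with every a and b primitive with positive leading entry and the scale carried by c; CP decompositions are not unique, and this one is verified by expanding entrywise), so rank(T) ≤ 3.
These bounds meet, so rank(T) = 3.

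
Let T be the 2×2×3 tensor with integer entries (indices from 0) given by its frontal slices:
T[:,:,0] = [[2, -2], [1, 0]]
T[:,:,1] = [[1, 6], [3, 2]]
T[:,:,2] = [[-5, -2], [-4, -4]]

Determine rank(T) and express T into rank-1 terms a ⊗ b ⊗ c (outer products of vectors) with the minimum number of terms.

Lower bound: the mode-3 unfolding of T (rows indexed by k, columns by (i,j) = (0,0), (0,1), (1,0), (1,1)) is [[2, -2, 1, 0], [1, 6, 3, 2], [-5, -2, -4, -4]].
There the 3×3 minor on rows k ∈ {0, 1, 2}, columns (i,j) ∈ {(0,0), (0,1), (1,0)} is det [[2, -2, 1], [1, 6, 3], [-5, -2, -4]] = 14 ≠ 0, so this unfolding has rank ≥ 3; CP rank is at least every unfolding rank, so rank(T) ≥ 3. (Flattening ranks never certify an upper bound on CP rank; for that we must actually write T with 3 rank-1 terms.)
Upper bound: T is a sum of 3 rank-1 terms, T = (1, 0) ⊗ (1, -2) ⊗ (1, -2, -1) + (1, 1) ⊗ (1, 0) ⊗ (1, 1, 0) + (1, 1) ⊗ (1, 1) ⊗ (0, 2, -4) (written with every a and b primitive with positive leading entry and the scale carried by c; CP decompositions are not unique, and this one is verified by expanding entrywise), so rank(T) ≤ 3.
These bounds meet, so rank(T) = 3.

rank(T) = 3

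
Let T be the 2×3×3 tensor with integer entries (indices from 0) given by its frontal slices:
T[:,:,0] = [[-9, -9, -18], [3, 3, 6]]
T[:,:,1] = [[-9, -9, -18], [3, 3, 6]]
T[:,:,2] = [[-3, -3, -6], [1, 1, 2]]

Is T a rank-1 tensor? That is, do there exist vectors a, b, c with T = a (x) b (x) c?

If T = a (x) b (x) c then every fibre of T is a multiple of the corresponding factor, so read the factors off the fibres through the nonzero entry T[0,0,0] = -9.
The mode-1 fibre T[:,0,0] = [-9, 3] gives a = [3, -1] (primitive direction); the mode-2 fibre T[0,:,0] = [-9, -9, -18] gives b = [1, 1, 2]; then c[k] = T[0,0,k] / (a[0]·b[0]) = [-9, -9, -3] / 3 = [-3, -3, -1].
Expanding [3, -1] (x) [1, 1, 2] (x) [-3, -3, -1] reproduces all 18 entries of T, so T = [3, -1] (x) [1, 1, 2] (x) [-3, -3, -1] and rank(T) ≤ 1.
Equivalently every frontal slice T[:,:,k] is c[k] times the rank-1 matrix [3, -1] (x) [1, 1, 2]. So T has rank 1 (it is nonzero).

Yes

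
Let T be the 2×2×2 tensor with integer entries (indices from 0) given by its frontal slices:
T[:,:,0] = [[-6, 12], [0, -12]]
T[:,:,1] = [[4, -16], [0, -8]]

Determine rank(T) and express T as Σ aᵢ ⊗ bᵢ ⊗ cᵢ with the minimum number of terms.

Lower bound: the mode-1 unfolding of T (rows indexed by i, columns by (j,k) = (0,0), (0,1), (1,0), (1,1)) is [[-6, 4, 12, -16], [0, 0, -12, -8]].
There the 2×2 minor on rows i ∈ {0, 1}, columns (j,k) ∈ {(0,0), (1,0)} is det [[-6, 12], [0, -12]] = 72 ≠ 0, so this unfolding has rank ≥ 2; CP rank is at least every unfolding rank, so rank(T) ≥ 2. (Unfolding ranks only ever bound the CP rank from below — rank(T) can be strictly larger than all of them — so the matching upper bound has to come from an explicit 2-term decomposition.)
Upper bound — finding two terms. Write S_k = T[:,:,k] for the frontal slices: S₀ = [[-6, 12], [0, -12]], S₁ = [[4, -16], [0, -8]].
If T = a₁ ⊗ b₁ ⊗ c₁ + a₂ ⊗ b₂ ⊗ c₂ then each S_k = c₁[k]·a₁b₁ᵀ + c₂[k]·a₂b₂ᵀ. S₀ and S₁ are linearly independent, so a₁b₁ᵀ and a₂b₂ᵀ must span the same plane of matrices: they are the rank-1 matrices of the form x·S₀ + y·S₁.
det(x·S₀ + y·S₁) is 72·x² − 32·y² = 8·(3·x − 2·y)(3·x + 2·y), vanishing at (x:y) = (2:3) and (2:-3).
M₁ = 2·S₀ + 3·S₁ = [[0, -24], [0, -48]] = (-24)·[1, 2][0, 1]ᵀ and M₂ = 2·S₀ − 3·S₁ = [[-24, 72], [0, 0]] = (-24)·[1, 0][1, -3]ᵀ, so take a₁ = [1, 2], b₁ = [0, 1], a₂ = [1, 0], b₂ = [1, -3].
Each slice is an integer combination of E₁ = a₁b₁ᵀ and E₂ = a₂b₂ᵀ: S₀ = −6·E₁ − 6·E₂, S₁ = −4·E₁ + 4·E₂; reading off coefficients, c₁ = [-6, -4] and c₂ = [-6, 4].
Hence T = [1, 2] ⊗ [0, 1] ⊗ [-6, -4] + [1, 0] ⊗ [1, -3] ⊗ [-6, 4], so rank(T) ≤ 2.
These bounds meet, so rank(T) = 2.

rank(T) = 2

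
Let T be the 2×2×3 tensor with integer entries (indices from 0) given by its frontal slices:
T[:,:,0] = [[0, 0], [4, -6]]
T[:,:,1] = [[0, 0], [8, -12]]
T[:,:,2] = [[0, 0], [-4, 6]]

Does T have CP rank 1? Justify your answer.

Yes

If T = a ∘ b ∘ c then every fibre of T is a multiple of the corresponding factor, so read the factors off the fibres through the nonzero entry T[1,0,0] = 4.
The mode-1 fibre T[:,0,0] = [0, 4] gives a = (0, 1) (primitive direction); the mode-2 fibre T[1,:,0] = [4, -6] gives b = (2, -3); then c[k] = T[1,0,k] / (a[1]·b[0]) = [4, 8, -4] / 2 = (2, 4, -2).
Expanding (0, 1) ∘ (2, -3) ∘ (2, 4, -2) reproduces all 12 entries of T, so T = (0, 1) ∘ (2, -3) ∘ (2, 4, -2) and rank(T) ≤ 1.
Equivalently every frontal slice T[:,:,k] is c[k] times the rank-1 matrix (0, 1) ∘ (2, -3). So T has rank 1 (it is nonzero).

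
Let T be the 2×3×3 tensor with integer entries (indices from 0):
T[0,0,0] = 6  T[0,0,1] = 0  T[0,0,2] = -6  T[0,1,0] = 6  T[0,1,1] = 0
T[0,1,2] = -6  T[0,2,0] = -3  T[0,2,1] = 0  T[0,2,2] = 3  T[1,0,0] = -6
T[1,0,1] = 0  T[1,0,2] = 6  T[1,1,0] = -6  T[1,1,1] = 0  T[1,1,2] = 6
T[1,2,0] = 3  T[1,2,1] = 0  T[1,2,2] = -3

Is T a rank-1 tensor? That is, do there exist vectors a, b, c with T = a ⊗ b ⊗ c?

Yes

If T = a ⊗ b ⊗ c then every fibre of T is a multiple of the corresponding factor, so read the factors off the fibres through the nonzero entry T[0,0,0] = 6.
The mode-1 fibre T[:,0,0] = [6, -6] gives a = [1, -1] (primitive direction); the mode-2 fibre T[0,:,0] = [6, 6, -3] gives b = [2, 2, -1]; then c[k] = T[0,0,k] / (a[0]·b[0]) = [6, 0, -6] / 2 = [3, 0, -3].
Expanding [1, -1] ⊗ [2, 2, -1] ⊗ [3, 0, -3] reproduces all 18 entries of T, so T = [1, -1] ⊗ [2, 2, -1] ⊗ [3, 0, -3] and rank(T) ≤ 1.
Equivalently every frontal slice T[:,:,k] is c[k] times the rank-1 matrix [1, -1] ⊗ [2, 2, -1]. So T has rank 1 (it is nonzero).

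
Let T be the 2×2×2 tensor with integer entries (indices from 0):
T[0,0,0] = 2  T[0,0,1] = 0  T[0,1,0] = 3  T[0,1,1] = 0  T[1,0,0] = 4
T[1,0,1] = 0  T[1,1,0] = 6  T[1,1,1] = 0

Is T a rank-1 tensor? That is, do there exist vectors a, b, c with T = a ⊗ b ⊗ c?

Yes

If T = a ⊗ b ⊗ c then every fibre of T is a multiple of the corresponding factor, so read the factors off the fibres through the nonzero entry T[0,0,0] = 2.
The mode-1 fibre T[:,0,0] = [2, 4] gives a = [1, 2] (primitive direction); the mode-2 fibre T[0,:,0] = [2, 3] gives b = [2, 3]; then c[k] = T[0,0,k] / (a[0]·b[0]) = [2, 0] / 2 = [1, 0].
Expanding [1, 2] ⊗ [2, 3] ⊗ [1, 0] reproduces all 8 entries of T, so T = [1, 2] ⊗ [2, 3] ⊗ [1, 0] and rank(T) ≤ 1.
Equivalently every frontal slice T[:,:,k] is c[k] times the rank-1 matrix [1, 2] ⊗ [2, 3]. So T has rank 1 (it is nonzero).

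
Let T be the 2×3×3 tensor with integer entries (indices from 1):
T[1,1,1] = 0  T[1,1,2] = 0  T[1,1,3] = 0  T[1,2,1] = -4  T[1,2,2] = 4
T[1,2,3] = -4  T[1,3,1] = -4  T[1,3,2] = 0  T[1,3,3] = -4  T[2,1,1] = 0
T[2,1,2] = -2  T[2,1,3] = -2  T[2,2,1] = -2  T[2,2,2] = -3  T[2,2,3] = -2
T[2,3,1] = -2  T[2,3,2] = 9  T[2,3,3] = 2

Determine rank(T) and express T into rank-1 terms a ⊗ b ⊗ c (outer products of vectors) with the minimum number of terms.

rank(T) = 3

Lower bound: in the mode-2 unfolding of T (rows indexed by j, columns by (i,k)) the 3×3 minor on rows j ∈ {1, 2, 3}, columns (i,k) ∈ {(1,1), (1,2), (2,2)} is det [[0, 0, -2], [-4, 4, -3], [-4, 0, 9]] = -32 ≠ 0, so that unfolding has rank ≥ 3 and hence rank(T) ≥ 3 (CP rank is at least every unfolding rank, though it can be larger).
Upper bound: T is a sum of 3 rank-1 terms, T = (0, 1) ⊗ (1, 0, -2) ⊗ (0, -2, -2) + (1, -2) ⊗ (0, 1, -1) ⊗ (0, 2, 0) + (2, 1) ⊗ (0, 1, 1) ⊗ (-2, 1, -2) (written with every a and b primitive with positive leading entry and the scale carried by c; CP decompositions are not unique, and this one is verified by expanding entrywise), so rank(T) ≤ 3.
These bounds meet, so rank(T) = 3.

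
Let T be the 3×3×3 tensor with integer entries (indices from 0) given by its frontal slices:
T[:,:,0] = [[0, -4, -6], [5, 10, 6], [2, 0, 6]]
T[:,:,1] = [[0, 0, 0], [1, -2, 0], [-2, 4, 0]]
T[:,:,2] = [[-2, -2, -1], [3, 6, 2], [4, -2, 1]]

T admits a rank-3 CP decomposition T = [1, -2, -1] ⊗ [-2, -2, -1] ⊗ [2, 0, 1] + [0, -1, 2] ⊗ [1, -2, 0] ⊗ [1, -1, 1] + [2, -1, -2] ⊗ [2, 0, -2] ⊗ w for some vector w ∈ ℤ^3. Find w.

Subtract the known terms from T to get the rank-1 residual R = [2, -1, -2] ⊗ [2, 0, -2] ⊗ w, so R[i,j,k] = a[i]·b[j]·w[k]. Pick indices with nonzero a[0]·b[0] = (2)·(2) = 4. Only the fibre through (0,0,·) is needed: R[0,0,:] = T[0,0,:] − Σₗ aₗ[0]bₗ[0]cₗ = [0, 0, -2] − (1)·(-2)·[2, 0, 1] − (0)·(1)·[1, -1, 1] = [4, 0, 0]. Then w[k] = R[0,0,k] / 4 for each k, giving w = [4, 0, 0] / 4 = [1, 0, 0].

w = [1, 0, 0]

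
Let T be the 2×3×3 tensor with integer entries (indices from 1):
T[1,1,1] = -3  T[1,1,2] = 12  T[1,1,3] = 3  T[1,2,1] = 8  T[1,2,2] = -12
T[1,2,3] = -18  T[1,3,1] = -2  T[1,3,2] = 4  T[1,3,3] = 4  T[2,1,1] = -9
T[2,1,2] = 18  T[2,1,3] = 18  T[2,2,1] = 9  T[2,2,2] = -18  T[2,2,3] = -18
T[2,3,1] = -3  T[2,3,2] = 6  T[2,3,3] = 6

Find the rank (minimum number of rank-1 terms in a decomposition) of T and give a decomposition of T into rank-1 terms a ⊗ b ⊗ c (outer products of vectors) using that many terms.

rank(T) = 2

Lower bound: the mode-1 unfolding of T (rows indexed by i, columns by (j,k) = (1,1), (1,2), (1,3), (2,1), (2,2), (2,3), (3,1), (3,2), (3,3)) is [[-3, 12, 3, 8, -12, -18, -2, 4, 4], [-9, 18, 18, 9, -18, -18, -3, 6, 6]].
There the 2×2 minor on rows i ∈ {1, 2}, columns (j,k) ∈ {(1,1), (1,2)} is det [[-3, 12], [-9, 18]] = 54 ≠ 0, so this unfolding has rank ≥ 2; CP rank is at least every unfolding rank, so rank(T) ≥ 2. (This is only a lower bound: in general the CP rank may exceed every unfolding rank, so we still need to exhibit 2 rank-1 terms summing to T.)
Upper bound — finding two terms. Write S_k = T[:,:,k] for the frontal slices: S₁ = [[-3, 8, -2], [-9, 9, -3]], S₂ = [[12, -12, 4], [18, -18, 6]], S₃ = [[3, -18, 4], [18, -18, 6]].
If T = a₁ ⊗ b₁ ⊗ c₁ + a₂ ⊗ b₂ ⊗ c₂ then each S_k = c₁[k]·a₁b₁ᵀ + c₂[k]·a₂b₂ᵀ. S₁ and S₂ are linearly independent, so a₁b₁ᵀ and a₂b₂ᵀ must span the same plane of matrices: they are the rank-1 matrices of the form x·S₁ + y·S₂.
The 2×2 minor of x·S₁ + y·S₂ on rows {1,2}, columns {1,2} is 45·x² − 90·xy = 45·(x − 2·y)(x), vanishing at (x:y) = (2:1) and (0:1).
M₁ = 2·S₁ + S₂ = [[6, 4, 0], [0, 0, 0]] = 2·[1, 0][3, 2, 0]ᵀ and M₂ = S₂ = [[12, -12, 4], [18, -18, 6]] = 2·[2, 3][3, -3, 1]ᵀ, so take a₁ = [1, 0], b₁ = [3, 2, 0], a₂ = [2, 3], b₂ = [3, -3, 1].
Each slice is an integer combination of E₁ = a₁b₁ᵀ and E₂ = a₂b₂ᵀ: S₁ = E₁ − E₂, S₂ = 2·E₂, S₃ = −3·E₁ + 2·E₂; reading off coefficients, c₁ = [1, 0, -3] and c₂ = [-1, 2, 2].
Hence T = [1, 0] ⊗ [3, 2, 0] ⊗ [1, 0, -3] + [2, 3] ⊗ [3, -3, 1] ⊗ [-1, 2, 2], so rank(T) ≤ 2.
These bounds meet, so rank(T) = 2.
Check entry T[1,1,1] = -3: (1)·(3)·(1) + (2)·(3)·(-1) = -3.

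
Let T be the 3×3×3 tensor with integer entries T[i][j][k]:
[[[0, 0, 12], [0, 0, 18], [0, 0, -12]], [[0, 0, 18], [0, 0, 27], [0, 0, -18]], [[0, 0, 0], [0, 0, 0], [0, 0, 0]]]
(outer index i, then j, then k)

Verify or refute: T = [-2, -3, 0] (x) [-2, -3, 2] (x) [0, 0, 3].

Reconstruct entrywise from the claimed factors. For example, T[1,0,0] = 0 and Σₗ aₗ[1]bₗ[0]cₗ[0] = (-3)·(-2)·(0) = 0; checking all 27 entries, every one matches. The claim holds.

Yes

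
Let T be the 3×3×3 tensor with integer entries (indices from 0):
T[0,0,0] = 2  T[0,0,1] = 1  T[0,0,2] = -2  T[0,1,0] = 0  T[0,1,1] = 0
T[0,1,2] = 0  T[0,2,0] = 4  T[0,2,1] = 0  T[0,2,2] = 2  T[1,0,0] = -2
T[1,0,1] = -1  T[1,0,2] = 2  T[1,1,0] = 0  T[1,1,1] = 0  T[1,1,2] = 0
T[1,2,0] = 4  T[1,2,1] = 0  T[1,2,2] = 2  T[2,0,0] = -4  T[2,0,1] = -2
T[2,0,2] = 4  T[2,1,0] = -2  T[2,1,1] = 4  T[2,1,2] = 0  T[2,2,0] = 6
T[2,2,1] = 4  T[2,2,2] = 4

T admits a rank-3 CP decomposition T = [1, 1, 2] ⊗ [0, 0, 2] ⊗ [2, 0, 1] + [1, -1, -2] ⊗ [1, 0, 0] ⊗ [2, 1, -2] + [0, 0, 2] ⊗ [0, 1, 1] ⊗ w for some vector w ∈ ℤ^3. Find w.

w = [-1, 2, 0]

Subtract the known terms from T to get the rank-1 residual R = [0, 0, 2] ⊗ [0, 1, 1] ⊗ w, so R[i,j,k] = a[i]·b[j]·w[k]. Pick indices with nonzero a[2]·b[1] = (2)·(1) = 2. Only the fibre through (2,1,·) is needed: R[2,1,:] = T[2,1,:] − Σₗ aₗ[2]bₗ[1]cₗ = [-2, 4, 0] − (2)·(0)·[2, 0, 1] − (-2)·(0)·[2, 1, -2] = [-2, 4, 0]. Then w[k] = R[2,1,k] / 2 for each k, giving w = [-2, 4, 0] / 2 = [-1, 2, 0].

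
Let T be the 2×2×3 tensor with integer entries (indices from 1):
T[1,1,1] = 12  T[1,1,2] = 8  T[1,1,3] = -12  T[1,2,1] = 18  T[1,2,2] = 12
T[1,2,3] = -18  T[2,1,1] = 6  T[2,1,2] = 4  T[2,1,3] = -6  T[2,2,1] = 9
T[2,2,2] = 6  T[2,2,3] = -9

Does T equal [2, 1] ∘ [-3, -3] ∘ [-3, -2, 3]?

Reconstruct entry (1,1,1) from the claimed factors: Σₗ aₗ[1]bₗ[1]cₗ[1] = (2)·(-3)·(-3) = 18, but T[1,1,1] = 12. The claim is false.

No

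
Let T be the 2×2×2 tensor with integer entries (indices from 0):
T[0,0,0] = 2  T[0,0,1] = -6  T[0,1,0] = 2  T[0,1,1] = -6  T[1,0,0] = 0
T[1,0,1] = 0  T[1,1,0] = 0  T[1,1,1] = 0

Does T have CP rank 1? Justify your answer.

Yes

If T = a (x) b (x) c then every fibre of T is a multiple of the corresponding factor, so read the factors off the fibres through the nonzero entry T[0,0,0] = 2.
The mode-1 fibre T[:,0,0] = [2, 0] gives a = [1, 0] (primitive direction); the mode-2 fibre T[0,:,0] = [2, 2] gives b = [1, 1]; then c[k] = T[0,0,k] / (a[0]·b[0]) = [2, -6] / 1 = [2, -6].
Expanding [1, 0] (x) [1, 1] (x) [2, -6] reproduces all 8 entries of T, so T = [1, 0] (x) [1, 1] (x) [2, -6] and rank(T) ≤ 1.
Equivalently every frontal slice T[:,:,k] is c[k] times the rank-1 matrix [1, 0] (x) [1, 1]. So T has rank 1 (it is nonzero).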